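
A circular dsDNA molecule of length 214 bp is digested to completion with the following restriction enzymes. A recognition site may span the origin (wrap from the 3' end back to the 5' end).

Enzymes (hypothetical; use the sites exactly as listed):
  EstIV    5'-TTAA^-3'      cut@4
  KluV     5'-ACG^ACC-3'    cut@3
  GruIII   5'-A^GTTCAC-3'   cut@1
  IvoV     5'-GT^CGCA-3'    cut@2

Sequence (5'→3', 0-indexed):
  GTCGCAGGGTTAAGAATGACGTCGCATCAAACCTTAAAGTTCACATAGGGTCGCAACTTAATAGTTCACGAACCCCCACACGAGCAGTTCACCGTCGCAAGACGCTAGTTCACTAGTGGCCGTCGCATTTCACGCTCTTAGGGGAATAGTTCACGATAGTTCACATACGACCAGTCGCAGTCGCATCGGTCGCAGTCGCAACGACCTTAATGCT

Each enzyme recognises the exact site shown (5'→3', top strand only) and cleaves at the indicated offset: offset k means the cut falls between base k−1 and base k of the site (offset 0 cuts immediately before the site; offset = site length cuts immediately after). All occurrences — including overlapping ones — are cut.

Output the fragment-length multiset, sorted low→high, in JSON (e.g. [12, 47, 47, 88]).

Per-enzyme occurrences:
  EstIV TTAA/4: at [9, 33, 57, 206] ⇒ [13, 37, 61, 210]
  KluV ACGACC/3: at [166, 200] ⇒ [169, 203]
  GruIII AGTTCAC/1: at [37, 62, 85, 106, 147, 157] ⇒ [38, 63, 86, 107, 148, 158]
  IvoV GTCGCA/2: at [0, 20, 49, 93, 121, 173, 179, 188, 194] ⇒ [2, 22, 51, 95, 123, 175, 181, 190, 196]

All cut coordinates (distinct, sorted): [2, 13, 22, 37, 38, 51, 61, 63, 86, 95, 107, 123, 148, 158, 169, 175, 181, 190, 196, 203, 210]

Fragment lengths:
  2→13: 11 bp
  13→22: 9 bp
  22→37: 15 bp
  37→38: 1 bp
  38→51: 13 bp
  51→61: 10 bp
  61→63: 2 bp
  63→86: 23 bp
  86→95: 9 bp
  95→107: 12 bp
  107→123: 16 bp
  123→148: 25 bp
  148→158: 10 bp
  158→169: 11 bp
  169→175: 6 bp
  175→181: 6 bp
  181→190: 9 bp
  190→196: 6 bp
  196→203: 7 bp
  203→210: 7 bp
  210→2 (wrap): 214-210+2 = 6 bp

[1,2,6,6,6,6,7,7,9,9,9,10,10,11,11,12,13,15,16,23,25]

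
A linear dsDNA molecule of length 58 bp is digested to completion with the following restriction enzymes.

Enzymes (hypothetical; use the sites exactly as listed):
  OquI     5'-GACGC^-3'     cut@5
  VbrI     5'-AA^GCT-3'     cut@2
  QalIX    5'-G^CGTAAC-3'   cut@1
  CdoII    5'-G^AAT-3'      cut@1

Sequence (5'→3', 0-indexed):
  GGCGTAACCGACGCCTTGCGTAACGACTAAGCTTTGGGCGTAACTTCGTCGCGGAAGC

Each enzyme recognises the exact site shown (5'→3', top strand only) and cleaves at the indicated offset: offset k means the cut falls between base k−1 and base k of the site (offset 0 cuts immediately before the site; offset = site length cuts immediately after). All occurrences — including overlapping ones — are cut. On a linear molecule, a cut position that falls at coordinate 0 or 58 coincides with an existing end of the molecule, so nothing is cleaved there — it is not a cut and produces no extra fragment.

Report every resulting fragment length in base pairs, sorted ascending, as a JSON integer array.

[2,4,8,12,12,20]

Per-enzyme occurrences:
  OquI GACGC/5: at [9] ⇒ [14]
  VbrI AAGCT/2: at [28] ⇒ [30]
  QalIX GCGTAAC/1: at [1, 17, 37] ⇒ [2, 18, 38]
  CdoII (GAAT, off=1): no sites

Pooled cuts: [2, 14, 18, 30, 38]

Fragments:
  [0,2): 2 bp
  [2,14): 12 bp
  [14,18): 4 bp
  [18,30): 12 bp
  [30,38): 8 bp
  [38,58): 20 bp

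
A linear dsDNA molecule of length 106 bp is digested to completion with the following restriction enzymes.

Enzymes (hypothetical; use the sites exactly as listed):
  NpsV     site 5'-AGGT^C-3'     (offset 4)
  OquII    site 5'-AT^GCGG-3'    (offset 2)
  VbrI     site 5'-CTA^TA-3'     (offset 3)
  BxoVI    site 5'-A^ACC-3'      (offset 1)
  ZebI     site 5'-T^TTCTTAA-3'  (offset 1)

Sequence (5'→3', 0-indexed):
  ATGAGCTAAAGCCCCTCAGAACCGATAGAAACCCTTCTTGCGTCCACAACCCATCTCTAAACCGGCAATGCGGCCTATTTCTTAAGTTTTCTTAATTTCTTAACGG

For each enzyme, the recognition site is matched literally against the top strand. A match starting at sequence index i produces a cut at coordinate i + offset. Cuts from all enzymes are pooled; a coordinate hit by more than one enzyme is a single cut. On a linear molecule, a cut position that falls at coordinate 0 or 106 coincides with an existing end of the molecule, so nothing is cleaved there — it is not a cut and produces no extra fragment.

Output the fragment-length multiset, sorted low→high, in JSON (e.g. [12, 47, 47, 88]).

[8,9,9,10,10,10,12,18,20]

Site scan:
  NpsV (AGGTC, off=4): no sites
  OquII ATGCGG/2: at [67] ⇒ [69]
  VbrI (CTATA, off=3): no sites
  BxoVI AACC/1: at [19, 29, 47, 59] ⇒ [20, 30, 48, 60]
  ZebI TTTCTTAA/1: at [77, 87, 95] ⇒ [78, 88, 96]

Pooled cuts: [20, 30, 48, 60, 69, 78, 88, 96]

Fragments:
  [0,20): 20 bp
  [20,30): 10 bp
  [30,48): 18 bp
  [48,60): 12 bp
  [60,69): 9 bp
  [69,78): 9 bp
  [78,88): 10 bp
  [88,96): 8 bp
  [96,106): 10 bp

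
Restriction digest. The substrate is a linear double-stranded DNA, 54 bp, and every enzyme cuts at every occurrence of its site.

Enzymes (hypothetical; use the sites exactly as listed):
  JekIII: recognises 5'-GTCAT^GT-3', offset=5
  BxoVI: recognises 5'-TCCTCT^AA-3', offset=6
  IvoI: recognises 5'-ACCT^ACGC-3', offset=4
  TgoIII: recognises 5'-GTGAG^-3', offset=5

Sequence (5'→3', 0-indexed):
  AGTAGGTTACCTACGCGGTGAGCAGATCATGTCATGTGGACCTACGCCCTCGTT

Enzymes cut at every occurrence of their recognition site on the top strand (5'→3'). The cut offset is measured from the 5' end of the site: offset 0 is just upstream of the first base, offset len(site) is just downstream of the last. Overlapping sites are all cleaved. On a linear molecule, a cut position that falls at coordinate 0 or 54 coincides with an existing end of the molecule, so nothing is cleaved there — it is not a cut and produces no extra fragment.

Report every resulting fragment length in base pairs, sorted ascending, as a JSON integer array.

Scan for sites:
  JekIII GTCATGT/5: at [30] ⇒ [35]
  BxoVI (TCCTCTAA, off=6): no sites
  IvoI ACCTACGC/4: at [8, 39] ⇒ [12, 43]
  TgoIII GTGAG/5: at [17] ⇒ [22]

All cut coordinates (distinct, sorted): [12, 22, 35, 43]

Fragments:
  [0,12): 12 bp
  [12,22): 10 bp
  [22,35): 13 bp
  [35,43): 8 bp
  [43,54): 11 bp

[8,10,11,12,13]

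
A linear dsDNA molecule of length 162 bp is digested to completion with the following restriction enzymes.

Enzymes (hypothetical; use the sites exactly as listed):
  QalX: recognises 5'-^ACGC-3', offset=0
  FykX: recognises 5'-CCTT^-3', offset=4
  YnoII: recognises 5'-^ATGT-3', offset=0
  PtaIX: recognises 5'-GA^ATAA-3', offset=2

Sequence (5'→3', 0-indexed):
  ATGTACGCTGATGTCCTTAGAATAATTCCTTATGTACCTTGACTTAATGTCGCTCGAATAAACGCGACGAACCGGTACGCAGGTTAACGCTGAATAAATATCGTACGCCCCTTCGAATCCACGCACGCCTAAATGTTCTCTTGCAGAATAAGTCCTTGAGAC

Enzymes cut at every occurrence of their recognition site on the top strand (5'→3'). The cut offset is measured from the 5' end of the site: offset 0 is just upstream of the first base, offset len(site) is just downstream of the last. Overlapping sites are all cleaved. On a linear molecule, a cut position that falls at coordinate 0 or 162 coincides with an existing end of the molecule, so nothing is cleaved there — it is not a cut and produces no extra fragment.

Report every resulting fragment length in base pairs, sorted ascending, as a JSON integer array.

[3,4,4,4,5,6,6,7,7,8,8,9,9,10,10,10,11,11,15,15]

Per-enzyme occurrences:
  QalX (ACGC, off=0): starts [4, 61, 76, 86, 104, 120, 124] → cuts [4, 61, 76, 86, 104, 120, 124]
  FykX (CCTT, off=4): starts [14, 27, 36, 109, 153] → cuts [18, 31, 40, 113, 157]
  YnoII (ATGT, off=0): starts [0, 10, 31, 46, 132] → cuts [10, 31, 46, 132] (position 0 is a terminus of the linear molecule — no cut)
  PtaIX (GAATAA, off=2): starts [19, 55, 91, 145] → cuts [21, 57, 93, 147]

Pooled cuts: [4, 10, 18, 21, 31, 40, 46, 57, 61, 76, 86, 93, 104, 113, 120, 124, 132, 147, 157]

Fragments:
  [0,4): 4 bp
  [4,10): 6 bp
  [10,18): 8 bp
  [18,21): 3 bp
  [21,31): 10 bp
  [31,40): 9 bp
  [40,46): 6 bp
  [46,57): 11 bp
  [57,61): 4 bp
  [61,76): 15 bp
  [76,86): 10 bp
  [86,93): 7 bp
  [93,104): 11 bp
  [104,113): 9 bp
  [113,120): 7 bp
  [120,124): 4 bp
  [124,132): 8 bp
  [132,147): 15 bp
  [147,157): 10 bp
  [157,162): 5 bp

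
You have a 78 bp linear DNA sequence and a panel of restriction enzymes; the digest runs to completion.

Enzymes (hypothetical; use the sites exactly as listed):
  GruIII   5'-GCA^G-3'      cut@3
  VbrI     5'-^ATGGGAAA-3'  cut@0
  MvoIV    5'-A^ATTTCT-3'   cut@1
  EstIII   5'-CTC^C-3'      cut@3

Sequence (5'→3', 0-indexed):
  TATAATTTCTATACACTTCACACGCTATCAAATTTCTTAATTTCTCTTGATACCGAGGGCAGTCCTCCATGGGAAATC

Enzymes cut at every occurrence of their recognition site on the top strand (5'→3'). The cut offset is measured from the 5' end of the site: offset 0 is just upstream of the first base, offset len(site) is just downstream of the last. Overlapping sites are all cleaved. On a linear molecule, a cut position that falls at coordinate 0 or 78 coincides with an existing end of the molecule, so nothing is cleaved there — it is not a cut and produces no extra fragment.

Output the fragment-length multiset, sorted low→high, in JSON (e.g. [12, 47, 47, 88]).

Scan for sites:
  GruIII (GCAG, off=3): starts [58] → cuts [61]
  VbrI (ATGGGAAA, off=0): starts [68] → cuts [68]
  MvoIV (AATTTCT, off=1): starts [3, 30, 38] → cuts [4, 31, 39]
  EstIII (CTCC, off=3): starts [64] → cuts [67]

All cut coordinates (distinct, sorted): [4, 31, 39, 61, 67, 68]

Fragments:
  [0,4): 4 bp
  [4,31): 27 bp
  [31,39): 8 bp
  [39,61): 22 bp
  [61,67): 6 bp
  [67,68): 1 bp
  [68,78): 10 bp

[1,4,6,8,10,22,27]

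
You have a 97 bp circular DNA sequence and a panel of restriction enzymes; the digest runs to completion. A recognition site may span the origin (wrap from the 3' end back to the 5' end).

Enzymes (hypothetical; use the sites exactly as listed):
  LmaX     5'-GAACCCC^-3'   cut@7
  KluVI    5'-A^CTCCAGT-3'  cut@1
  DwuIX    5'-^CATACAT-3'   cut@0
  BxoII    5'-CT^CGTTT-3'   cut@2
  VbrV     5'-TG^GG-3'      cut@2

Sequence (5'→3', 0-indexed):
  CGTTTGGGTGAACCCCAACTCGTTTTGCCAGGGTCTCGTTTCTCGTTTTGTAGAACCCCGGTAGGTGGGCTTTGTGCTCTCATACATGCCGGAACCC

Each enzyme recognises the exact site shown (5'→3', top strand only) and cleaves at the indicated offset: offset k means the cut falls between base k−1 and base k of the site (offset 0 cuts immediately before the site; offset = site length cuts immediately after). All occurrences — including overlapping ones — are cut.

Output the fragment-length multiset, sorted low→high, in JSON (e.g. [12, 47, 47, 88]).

Scan for sites:
  LmaX GAACCCC/7: at [9, 52, 91] ⇒ [1, 16, 59]
  KluVI (ACTCCAGT, off=1): no sites
  DwuIX CATACAT/0: at [80] ⇒ [80]
  BxoII CTCGTTT/2: at [18, 34, 41] ⇒ [20, 36, 43]
  VbrV TGGG/2: at [4, 65] ⇒ [6, 67]

Pooled cuts: [1, 6, 16, 20, 36, 43, 59, 67, 80]

Fragment lengths:
  1→6: 5 bp
  6→16: 10 bp
  16→20: 4 bp
  20→36: 16 bp
  36→43: 7 bp
  43→59: 16 bp
  59→67: 8 bp
  67→80: 13 bp
  80→1 (wrap): 97-80+1 = 18 bp

[4,5,7,8,10,13,16,16,18]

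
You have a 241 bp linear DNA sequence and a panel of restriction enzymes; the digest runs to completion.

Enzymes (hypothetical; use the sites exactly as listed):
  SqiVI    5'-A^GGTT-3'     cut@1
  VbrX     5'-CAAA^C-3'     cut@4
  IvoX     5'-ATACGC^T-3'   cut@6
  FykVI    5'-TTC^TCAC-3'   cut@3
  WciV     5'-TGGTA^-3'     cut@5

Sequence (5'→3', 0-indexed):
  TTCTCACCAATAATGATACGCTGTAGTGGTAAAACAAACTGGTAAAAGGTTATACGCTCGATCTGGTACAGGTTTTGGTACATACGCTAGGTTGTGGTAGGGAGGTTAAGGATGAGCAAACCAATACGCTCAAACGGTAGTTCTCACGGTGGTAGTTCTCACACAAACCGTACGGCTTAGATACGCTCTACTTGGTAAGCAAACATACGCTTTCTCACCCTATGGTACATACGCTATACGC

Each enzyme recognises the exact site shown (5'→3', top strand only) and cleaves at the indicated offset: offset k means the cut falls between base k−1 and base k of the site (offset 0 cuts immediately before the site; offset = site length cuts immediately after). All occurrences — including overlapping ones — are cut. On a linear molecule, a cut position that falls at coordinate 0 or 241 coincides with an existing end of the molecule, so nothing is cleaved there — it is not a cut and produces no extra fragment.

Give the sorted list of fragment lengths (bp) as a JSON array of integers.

Per-enzyme occurrences:
  SqiVI AGGTT/1: at [46, 69, 88, 102] ⇒ [47, 70, 89, 103]
  VbrX CAAAC/4: at [34, 116, 130, 163, 199] ⇒ [38, 120, 134, 167, 203]
  IvoX ATACGCT/6: at [15, 51, 81, 123, 180, 204, 228] ⇒ [21, 57, 87, 129, 186, 210, 234]
  FykVI TTCTCAC/3: at [0, 140, 155, 211] ⇒ [3, 143, 158, 214]
  WciV TGGTA/5: at [26, 39, 63, 75, 94, 149, 192, 222] ⇒ [31, 44, 68, 80, 99, 154, 197, 227]

All cut coordinates (distinct, sorted): [3, 21, 31, 38, 44, 47, 57, 68, 70, 80, 87, 89, 99, 103, 120, 129, 134, 143, 154, 158, 167, 186, 197, 203, 210, 214, 227, 234]

Fragment lengths:
  [0,3): 3 bp
  [3,21): 18 bp
  [21,31): 10 bp
  [31,38): 7 bp
  [38,44): 6 bp
  [44,47): 3 bp
  [47,57): 10 bp
  [57,68): 11 bp
  [68,70): 2 bp
  [70,80): 10 bp
  [80,87): 7 bp
  [87,89): 2 bp
  [89,99): 10 bp
  [99,103): 4 bp
  [103,120): 17 bp
  [120,129): 9 bp
  [129,134): 5 bp
  [134,143): 9 bp
  [143,154): 11 bp
  [154,158): 4 bp
  [158,167): 9 bp
  [167,186): 19 bp
  [186,197): 11 bp
  [197,203): 6 bp
  [203,210): 7 bp
  [210,214): 4 bp
  [214,227): 13 bp
  [227,234): 7 bp
  [234,241): 7 bp

[2,2,3,3,4,4,4,5,6,6,7,7,7,7,7,9,9,9,10,10,10,10,11,11,11,13,17,18,19]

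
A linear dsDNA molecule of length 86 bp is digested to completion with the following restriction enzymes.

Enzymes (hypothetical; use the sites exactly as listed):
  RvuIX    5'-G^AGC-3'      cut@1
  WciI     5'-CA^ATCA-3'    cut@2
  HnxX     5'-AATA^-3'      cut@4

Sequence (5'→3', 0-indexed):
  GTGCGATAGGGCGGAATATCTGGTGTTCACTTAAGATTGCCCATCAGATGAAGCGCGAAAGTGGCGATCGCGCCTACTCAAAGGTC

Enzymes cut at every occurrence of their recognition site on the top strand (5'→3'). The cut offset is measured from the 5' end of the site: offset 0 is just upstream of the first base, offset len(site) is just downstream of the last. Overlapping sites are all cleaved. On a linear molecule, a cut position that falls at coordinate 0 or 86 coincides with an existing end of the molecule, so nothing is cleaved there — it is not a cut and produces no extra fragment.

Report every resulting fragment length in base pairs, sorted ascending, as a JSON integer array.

Site scan:
  RvuIX (GAGC, off=1): no sites
  WciI (CAATCA, off=2): no sites
  HnxX AATA/4: at [14] ⇒ [18]

All cut coordinates (distinct, sorted): [18]

Fragments:
  [0,18): 18 bp
  [18,86): 68 bp

[18,68]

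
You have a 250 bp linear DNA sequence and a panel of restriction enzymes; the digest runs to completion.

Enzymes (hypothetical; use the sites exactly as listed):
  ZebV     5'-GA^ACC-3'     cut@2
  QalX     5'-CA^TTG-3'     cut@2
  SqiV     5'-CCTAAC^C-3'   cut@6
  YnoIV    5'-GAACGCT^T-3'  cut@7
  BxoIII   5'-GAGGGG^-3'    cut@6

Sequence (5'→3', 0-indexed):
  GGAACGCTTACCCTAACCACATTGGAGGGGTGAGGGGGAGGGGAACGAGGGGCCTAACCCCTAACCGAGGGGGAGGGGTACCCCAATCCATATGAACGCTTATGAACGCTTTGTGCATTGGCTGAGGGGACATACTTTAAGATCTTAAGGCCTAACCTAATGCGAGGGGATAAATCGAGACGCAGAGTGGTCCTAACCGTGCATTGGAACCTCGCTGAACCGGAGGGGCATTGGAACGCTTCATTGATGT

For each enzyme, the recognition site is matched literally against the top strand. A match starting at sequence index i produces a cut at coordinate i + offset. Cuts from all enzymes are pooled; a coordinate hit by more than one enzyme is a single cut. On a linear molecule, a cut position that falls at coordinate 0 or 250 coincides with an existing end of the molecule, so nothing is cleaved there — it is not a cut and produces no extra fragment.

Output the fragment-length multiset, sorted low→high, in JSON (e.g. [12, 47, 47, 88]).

Per-enzyme occurrences:
  ZebV (GAACC, off=2): starts [206, 216] → cuts [208, 218]
  QalX (CATTG, off=2): starts [19, 115, 201, 228, 241] → cuts [21, 117, 203, 230, 243]
  SqiV (CCTAACC, off=6): starts [11, 52, 59, 150, 191] → cuts [17, 58, 65, 156, 197]
  YnoIV (GAACGCTT, off=7): starts [1, 93, 103, 233] → cuts [8, 100, 110, 240]
  BxoIII (GAGGGG, off=6): starts [24, 31, 37, 46, 66, 72, 123, 163, 222] → cuts [30, 37, 43, 52, 72, 78, 129, 169, 228]

Pooled cuts: [8, 17, 21, 30, 37, 43, 52, 58, 65, 72, 78, 100, 110, 117, 129, 156, 169, 197, 203, 208, 218, 228, 230, 240, 243]

Fragments:
  [0,8): 8 bp
  [8,17): 9 bp
  [17,21): 4 bp
  [21,30): 9 bp
  [30,37): 7 bp
  [37,43): 6 bp
  [43,52): 9 bp
  [52,58): 6 bp
  [58,65): 7 bp
  [65,72): 7 bp
  [72,78): 6 bp
  [78,100): 22 bp
  [100,110): 10 bp
  [110,117): 7 bp
  [117,129): 12 bp
  [129,156): 27 bp
  [156,169): 13 bp
  [169,197): 28 bp
  [197,203): 6 bp
  [203,208): 5 bp
  [208,218): 10 bp
  [218,228): 10 bp
  [228,230): 2 bp
  [230,240): 10 bp
  [240,243): 3 bp
  [243,250): 7 bp

[2,3,4,5,6,6,6,6,7,7,7,7,7,8,9,9,9,10,10,10,10,12,13,22,27,28]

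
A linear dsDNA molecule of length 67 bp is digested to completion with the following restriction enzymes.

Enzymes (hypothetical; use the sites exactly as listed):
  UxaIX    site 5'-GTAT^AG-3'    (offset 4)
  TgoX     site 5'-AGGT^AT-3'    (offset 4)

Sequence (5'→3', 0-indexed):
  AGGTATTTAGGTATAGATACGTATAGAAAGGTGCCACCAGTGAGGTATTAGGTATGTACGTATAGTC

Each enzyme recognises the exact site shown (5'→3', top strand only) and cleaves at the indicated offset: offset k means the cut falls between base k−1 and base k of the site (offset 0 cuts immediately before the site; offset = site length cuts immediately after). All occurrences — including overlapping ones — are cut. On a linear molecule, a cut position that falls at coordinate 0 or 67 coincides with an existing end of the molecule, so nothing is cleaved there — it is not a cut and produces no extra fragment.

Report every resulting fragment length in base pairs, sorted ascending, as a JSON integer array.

Site scan:
  UxaIX (GTATAG, off=4): starts [10, 20, 59] → cuts [14, 24, 63]
  TgoX (AGGTAT, off=4): starts [0, 8, 42, 49] → cuts [4, 12, 46, 53]

Pooled cuts: [4, 12, 14, 24, 46, 53, 63]

Fragment lengths:
  [0,4): 4 bp
  [4,12): 8 bp
  [12,14): 2 bp
  [14,24): 10 bp
  [24,46): 22 bp
  [46,53): 7 bp
  [53,63): 10 bp
  [63,67): 4 bp

[2,4,4,7,8,10,10,22]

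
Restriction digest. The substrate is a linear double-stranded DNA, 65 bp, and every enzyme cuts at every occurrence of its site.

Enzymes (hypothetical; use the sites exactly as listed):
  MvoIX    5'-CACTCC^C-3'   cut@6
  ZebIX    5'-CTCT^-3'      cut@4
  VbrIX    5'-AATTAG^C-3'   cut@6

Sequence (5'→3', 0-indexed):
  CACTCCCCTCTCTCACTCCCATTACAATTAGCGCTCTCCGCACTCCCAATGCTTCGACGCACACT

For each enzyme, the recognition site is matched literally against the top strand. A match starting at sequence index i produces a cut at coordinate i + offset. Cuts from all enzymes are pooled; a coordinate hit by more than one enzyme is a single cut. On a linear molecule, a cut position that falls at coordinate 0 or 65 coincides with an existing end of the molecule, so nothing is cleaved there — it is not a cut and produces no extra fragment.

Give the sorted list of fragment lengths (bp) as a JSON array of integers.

Scan for sites:
  MvoIX CACTCCC/6: at [0, 13, 40] ⇒ [6, 19, 46]
  ZebIX CTCT/4: at [7, 9, 33] ⇒ [11, 13, 37]
  VbrIX AATTAGC/6: at [25] ⇒ [31]

Pooled cuts: [6, 11, 13, 19, 31, 37, 46]

Fragments:
  [0,6): 6 bp
  [6,11): 5 bp
  [11,13): 2 bp
  [13,19): 6 bp
  [19,31): 12 bp
  [31,37): 6 bp
  [37,46): 9 bp
  [46,65): 19 bp

[2,5,6,6,6,9,12,19]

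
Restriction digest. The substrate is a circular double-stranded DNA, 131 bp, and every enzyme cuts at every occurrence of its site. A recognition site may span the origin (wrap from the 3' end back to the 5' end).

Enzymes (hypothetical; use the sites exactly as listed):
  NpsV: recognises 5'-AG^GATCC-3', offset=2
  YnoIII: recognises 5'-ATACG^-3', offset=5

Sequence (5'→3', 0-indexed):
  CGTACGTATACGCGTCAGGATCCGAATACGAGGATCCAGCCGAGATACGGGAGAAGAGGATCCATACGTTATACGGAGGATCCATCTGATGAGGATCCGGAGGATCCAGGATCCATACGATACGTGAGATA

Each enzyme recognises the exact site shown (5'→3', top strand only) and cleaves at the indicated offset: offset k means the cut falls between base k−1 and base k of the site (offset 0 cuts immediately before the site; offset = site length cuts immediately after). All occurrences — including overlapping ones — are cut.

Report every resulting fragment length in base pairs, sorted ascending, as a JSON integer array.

Site scan:
  NpsV (AGGATCC, off=2): starts [16, 30, 56, 76, 91, 100, 107] → cuts [18, 32, 58, 78, 93, 102, 109]
  YnoIII (ATACG, off=5): starts [7, 25, 44, 63, 70, 114, 119, 128] → cuts [2, 12, 30, 49, 68, 75, 119, 124]

All cut coordinates (distinct, sorted): [2, 12, 18, 30, 32, 49, 58, 68, 75, 78, 93, 102, 109, 119, 124]

Fragments:
  2→12: 10 bp
  12→18: 6 bp
  18→30: 12 bp
  30→32: 2 bp
  32→49: 17 bp
  49→58: 9 bp
  58→68: 10 bp
  68→75: 7 bp
  75→78: 3 bp
  78→93: 15 bp
  93→102: 9 bp
  102→109: 7 bp
  109→119: 10 bp
  119→124: 5 bp
  124→2 (wrap): 131-124+2 = 9 bp

[2,3,5,6,7,7,9,9,9,10,10,10,12,15,17]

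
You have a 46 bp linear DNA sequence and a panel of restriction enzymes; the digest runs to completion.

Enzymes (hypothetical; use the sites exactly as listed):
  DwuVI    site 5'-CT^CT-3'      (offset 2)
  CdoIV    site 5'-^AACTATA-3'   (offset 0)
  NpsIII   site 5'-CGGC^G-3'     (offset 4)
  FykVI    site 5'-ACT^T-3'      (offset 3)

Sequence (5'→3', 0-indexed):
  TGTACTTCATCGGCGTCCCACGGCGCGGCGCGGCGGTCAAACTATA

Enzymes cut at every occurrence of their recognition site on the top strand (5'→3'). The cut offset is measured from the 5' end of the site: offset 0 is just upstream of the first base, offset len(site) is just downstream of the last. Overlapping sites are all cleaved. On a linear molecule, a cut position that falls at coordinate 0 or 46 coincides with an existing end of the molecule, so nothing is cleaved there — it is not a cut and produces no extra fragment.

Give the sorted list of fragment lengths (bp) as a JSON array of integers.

[5,5,5,6,7,8,10]

Site scan:
  DwuVI (CTCT, off=2): no sites
  CdoIV AACTATA/0: at [39] ⇒ [39]
  NpsIII CGGCG/4: at [10, 20, 25, 30] ⇒ [14, 24, 29, 34]
  FykVI ACTT/3: at [3] ⇒ [6]

All cut coordinates (distinct, sorted): [6, 14, 24, 29, 34, 39]

Fragments:
  [0,6): 6 bp
  [6,14): 8 bp
  [14,24): 10 bp
  [24,29): 5 bp
  [29,34): 5 bp
  [34,39): 5 bp
  [39,46): 7 bp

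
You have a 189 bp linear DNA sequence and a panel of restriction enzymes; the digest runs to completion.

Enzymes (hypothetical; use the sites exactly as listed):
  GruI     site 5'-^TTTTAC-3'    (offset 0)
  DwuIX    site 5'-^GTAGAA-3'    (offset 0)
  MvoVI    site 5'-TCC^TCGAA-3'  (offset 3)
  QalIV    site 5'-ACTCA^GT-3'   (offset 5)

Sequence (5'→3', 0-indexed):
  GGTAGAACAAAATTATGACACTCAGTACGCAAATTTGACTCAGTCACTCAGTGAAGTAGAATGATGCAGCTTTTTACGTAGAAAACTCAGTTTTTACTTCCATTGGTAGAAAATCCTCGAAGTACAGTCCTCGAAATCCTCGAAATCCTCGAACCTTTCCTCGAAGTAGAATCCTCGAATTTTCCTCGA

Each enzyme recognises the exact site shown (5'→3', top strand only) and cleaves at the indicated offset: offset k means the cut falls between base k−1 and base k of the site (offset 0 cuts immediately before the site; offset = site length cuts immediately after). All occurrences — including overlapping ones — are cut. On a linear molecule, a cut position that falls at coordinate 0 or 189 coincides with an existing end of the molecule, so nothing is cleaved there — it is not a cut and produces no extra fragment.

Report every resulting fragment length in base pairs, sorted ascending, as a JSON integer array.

[1,2,5,5,6,8,9,9,9,11,12,12,14,14,15,16,18,23]

Per-enzyme occurrences:
  GruI (TTTTAC, off=0): starts [71, 91] → cuts [71, 91]
  DwuIX (GTAGAA, off=0): starts [1, 55, 77, 105, 165] → cuts [1, 55, 77, 105, 165]
  MvoVI (TCCTCGAA, off=3): starts [113, 127, 136, 145, 157, 171] → cuts [116, 130, 139, 148, 160, 174]
  QalIV (ACTCAGT, off=5): starts [19, 37, 45, 84] → cuts [24, 42, 50, 89]

All cut coordinates (distinct, sorted): [1, 24, 42, 50, 55, 71, 77, 89, 91, 105, 116, 130, 139, 148, 160, 165, 174]

Fragment lengths:
  [0,1): 1 bp
  [1,24): 23 bp
  [24,42): 18 bp
  [42,50): 8 bp
  [50,55): 5 bp
  [55,71): 16 bp
  [71,77): 6 bp
  [77,89): 12 bp
  [89,91): 2 bp
  [91,105): 14 bp
  [105,116): 11 bp
  [116,130): 14 bp
  [130,139): 9 bp
  [139,148): 9 bp
  [148,160): 12 bp
  [160,165): 5 bp
  [165,174): 9 bp
  [174,189): 15 bp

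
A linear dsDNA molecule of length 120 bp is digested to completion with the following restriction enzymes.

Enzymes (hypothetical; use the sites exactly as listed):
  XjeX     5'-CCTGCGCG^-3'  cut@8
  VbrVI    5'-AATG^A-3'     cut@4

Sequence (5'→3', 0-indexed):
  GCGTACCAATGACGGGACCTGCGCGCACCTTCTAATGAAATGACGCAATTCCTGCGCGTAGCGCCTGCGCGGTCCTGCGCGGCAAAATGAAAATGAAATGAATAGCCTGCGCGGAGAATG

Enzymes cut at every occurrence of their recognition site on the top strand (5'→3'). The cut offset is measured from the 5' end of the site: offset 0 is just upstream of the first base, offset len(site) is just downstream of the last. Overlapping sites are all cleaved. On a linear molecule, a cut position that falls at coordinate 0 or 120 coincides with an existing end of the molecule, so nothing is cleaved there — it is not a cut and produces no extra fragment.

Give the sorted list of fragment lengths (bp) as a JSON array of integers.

[5,5,6,7,8,10,11,12,13,13,14,16]

Site scan:
  XjeX (CCTGCGCG, off=8): starts [17, 50, 63, 73, 105] → cuts [25, 58, 71, 81, 113]
  VbrVI (AATGA, off=4): starts [7, 33, 38, 85, 91, 96] → cuts [11, 37, 42, 89, 95, 100]

Pooled cuts: [11, 25, 37, 42, 58, 71, 81, 89, 95, 100, 113]

Fragment lengths:
  [0,11): 11 bp
  [11,25): 14 bp
  [25,37): 12 bp
  [37,42): 5 bp
  [42,58): 16 bp
  [58,71): 13 bp
  [71,81): 10 bp
  [81,89): 8 bp
  [89,95): 6 bp
  [95,100): 5 bp
  [100,113): 13 bp
  [113,120): 7 bp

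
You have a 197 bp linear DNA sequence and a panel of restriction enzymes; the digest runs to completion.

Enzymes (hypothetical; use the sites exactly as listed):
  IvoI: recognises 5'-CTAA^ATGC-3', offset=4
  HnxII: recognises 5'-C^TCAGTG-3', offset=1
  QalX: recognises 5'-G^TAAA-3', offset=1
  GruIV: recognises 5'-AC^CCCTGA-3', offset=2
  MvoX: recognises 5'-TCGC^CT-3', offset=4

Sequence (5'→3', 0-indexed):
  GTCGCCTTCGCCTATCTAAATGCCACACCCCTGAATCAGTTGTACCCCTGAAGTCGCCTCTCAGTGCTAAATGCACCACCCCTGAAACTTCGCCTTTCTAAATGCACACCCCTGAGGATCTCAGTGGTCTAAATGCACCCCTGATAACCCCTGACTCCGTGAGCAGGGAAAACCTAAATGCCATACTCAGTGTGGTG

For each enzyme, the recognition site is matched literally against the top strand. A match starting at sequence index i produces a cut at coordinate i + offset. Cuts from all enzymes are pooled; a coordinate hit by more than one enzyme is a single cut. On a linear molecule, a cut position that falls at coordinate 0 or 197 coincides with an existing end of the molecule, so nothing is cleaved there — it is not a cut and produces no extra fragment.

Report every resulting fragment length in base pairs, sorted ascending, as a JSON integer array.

[3,5,6,6,8,8,8,9,9,9,10,10,11,11,12,12,14,17,29]

Scan for sites:
  IvoI CTAAATGC/4: at [15, 66, 97, 128, 173] ⇒ [19, 70, 101, 132, 177]
  HnxII CTCAGTG/1: at [59, 119, 185] ⇒ [60, 120, 186]
  QalX (GTAAA, off=1): no sites
  GruIV ACCCCTGA/2: at [26, 43, 77, 107, 136, 146] ⇒ [28, 45, 79, 109, 138, 148]
  MvoX TCGCCT/4: at [1, 7, 53, 89] ⇒ [5, 11, 57, 93]

All cut coordinates (distinct, sorted): [5, 11, 19, 28, 45, 57, 60, 70, 79, 93, 101, 109, 120, 132, 138, 148, 177, 186]

Fragments:
  [0,5): 5 bp
  [5,11): 6 bp
  [11,19): 8 bp
  [19,28): 9 bp
  [28,45): 17 bp
  [45,57): 12 bp
  [57,60): 3 bp
  [60,70): 10 bp
  [70,79): 9 bp
  [79,93): 14 bp
  [93,101): 8 bp
  [101,109): 8 bp
  [109,120): 11 bp
  [120,132): 12 bp
  [132,138): 6 bp
  [138,148): 10 bp
  [148,177): 29 bp
  [177,186): 9 bp
  [186,197): 11 bp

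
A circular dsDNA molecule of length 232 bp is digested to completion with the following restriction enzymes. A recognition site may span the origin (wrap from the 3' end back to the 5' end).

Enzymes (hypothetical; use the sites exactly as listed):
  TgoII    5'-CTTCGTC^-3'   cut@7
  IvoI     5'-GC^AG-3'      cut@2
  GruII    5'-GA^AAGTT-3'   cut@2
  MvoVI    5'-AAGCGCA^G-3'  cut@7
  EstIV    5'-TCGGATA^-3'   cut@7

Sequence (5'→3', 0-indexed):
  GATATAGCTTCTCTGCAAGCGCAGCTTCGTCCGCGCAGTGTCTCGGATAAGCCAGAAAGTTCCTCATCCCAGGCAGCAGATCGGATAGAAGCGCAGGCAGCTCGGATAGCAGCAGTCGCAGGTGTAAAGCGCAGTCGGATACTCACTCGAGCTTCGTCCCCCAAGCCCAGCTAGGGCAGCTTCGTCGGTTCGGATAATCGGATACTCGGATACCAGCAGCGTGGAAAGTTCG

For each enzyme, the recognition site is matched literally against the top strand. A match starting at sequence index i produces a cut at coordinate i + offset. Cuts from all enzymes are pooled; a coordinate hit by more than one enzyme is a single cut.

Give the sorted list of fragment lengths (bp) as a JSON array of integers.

Scan for sites:
  TgoII (CTTCGTC, off=7): starts [24, 151, 179] → cuts [31, 158, 186]
  IvoI (GCAG, off=2): starts [20, 34, 72, 75, 92, 96, 108, 111, 117, 130, 175, 215] → cuts [22, 36, 74, 77, 94, 98, 110, 113, 119, 132, 177, 217]
  GruII (GAAAGTT, off=2): starts [54, 223] → cuts [56, 225]
  MvoVI (AAGCGCAG, off=7): starts [16, 88, 126] → cuts [23, 95, 133]
  EstIV (TCGGATA, off=7): starts [42, 80, 101, 134, 189, 197, 205, 229] → cuts [4, 49, 87, 108, 141, 196, 204, 212]

Pooled cuts: [4, 22, 23, 31, 36, 49, 56, 74, 77, 87, 94, 95, 98, 108, 110, 113, 119, 132, 133, 141, 158, 177, 186, 196, 204, 212, 217, 225]

Fragments:
  4→22: 18 bp
  22→23: 1 bp
  23→31: 8 bp
  31→36: 5 bp
  36→49: 13 bp
  49→56: 7 bp
  56→74: 18 bp
  74→77: 3 bp
  77→87: 10 bp
  87→94: 7 bp
  94→95: 1 bp
  95→98: 3 bp
  98→108: 10 bp
  108→110: 2 bp
  110→113: 3 bp
  113→119: 6 bp
  119→132: 13 bp
  132→133: 1 bp
  133→141: 8 bp
  141→158: 17 bp
  158→177: 19 bp
  177→186: 9 bp
  186→196: 10 bp
  196→204: 8 bp
  204→212: 8 bp
  212→217: 5 bp
  217→225: 8 bp
  225→4 (wrap): 232-225+4 = 11 bp

[1,1,1,2,3,3,3,5,5,6,7,7,8,8,8,8,8,9,10,10,10,11,13,13,17,18,18,19]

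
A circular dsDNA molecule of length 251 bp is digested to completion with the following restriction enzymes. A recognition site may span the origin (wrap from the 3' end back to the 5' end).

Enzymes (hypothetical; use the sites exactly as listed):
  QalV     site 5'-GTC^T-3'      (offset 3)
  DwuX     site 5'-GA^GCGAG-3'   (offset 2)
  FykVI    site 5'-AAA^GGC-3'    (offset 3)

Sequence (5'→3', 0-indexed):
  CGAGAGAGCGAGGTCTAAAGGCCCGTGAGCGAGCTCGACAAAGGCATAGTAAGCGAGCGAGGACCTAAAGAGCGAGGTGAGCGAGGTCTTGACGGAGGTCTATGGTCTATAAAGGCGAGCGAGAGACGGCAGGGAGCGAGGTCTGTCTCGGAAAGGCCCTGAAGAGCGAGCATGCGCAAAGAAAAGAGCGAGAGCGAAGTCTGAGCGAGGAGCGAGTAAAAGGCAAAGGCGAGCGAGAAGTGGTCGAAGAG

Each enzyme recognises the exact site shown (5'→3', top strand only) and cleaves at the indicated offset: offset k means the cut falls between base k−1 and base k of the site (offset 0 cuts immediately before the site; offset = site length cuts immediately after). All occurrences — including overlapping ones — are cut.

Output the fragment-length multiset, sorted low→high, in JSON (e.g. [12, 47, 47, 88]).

[3,4,4,5,5,6,6,7,7,7,8,8,8,8,9,9,10,11,12,14,14,14,15,17,18,22]

Per-enzyme occurrences:
  QalV GTCT/3: at [12, 85, 97, 104, 140, 144, 198] ⇒ [15, 88, 100, 107, 143, 147, 201]
  DwuX GAGCGAG/2: at [5, 26, 54, 69, 78, 116, 133, 163, 185, 202, 209, 230, 248] ⇒ [7, 28, 56, 71, 80, 118, 135, 165, 187, 204, 211, 232, 250]
  FykVI AAAGGC/3: at [16, 39, 110, 151, 218, 224] ⇒ [19, 42, 113, 154, 221, 227]

Pooled cuts: [7, 15, 19, 28, 42, 56, 71, 80, 88, 100, 107, 113, 118, 135, 143, 147, 154, 165, 187, 201, 204, 211, 221, 227, 232, 250]

Fragment lengths:
  7→15: 8 bp
  15→19: 4 bp
  19→28: 9 bp
  28→42: 14 bp
  42→56: 14 bp
  56→71: 15 bp
  71→80: 9 bp
  80→88: 8 bp
  88→100: 12 bp
  100→107: 7 bp
  107→113: 6 bp
  113→118: 5 bp
  118→135: 17 bp
  135→143: 8 bp
  143→147: 4 bp
  147→154: 7 bp
  154→165: 11 bp
  165→187: 22 bp
  187→201: 14 bp
  201→204: 3 bp
  204→211: 7 bp
  211→221: 10 bp
  221→227: 6 bp
  227→232: 5 bp
  232→250: 18 bp
  250→7 (wrap): 251-250+7 = 8 bp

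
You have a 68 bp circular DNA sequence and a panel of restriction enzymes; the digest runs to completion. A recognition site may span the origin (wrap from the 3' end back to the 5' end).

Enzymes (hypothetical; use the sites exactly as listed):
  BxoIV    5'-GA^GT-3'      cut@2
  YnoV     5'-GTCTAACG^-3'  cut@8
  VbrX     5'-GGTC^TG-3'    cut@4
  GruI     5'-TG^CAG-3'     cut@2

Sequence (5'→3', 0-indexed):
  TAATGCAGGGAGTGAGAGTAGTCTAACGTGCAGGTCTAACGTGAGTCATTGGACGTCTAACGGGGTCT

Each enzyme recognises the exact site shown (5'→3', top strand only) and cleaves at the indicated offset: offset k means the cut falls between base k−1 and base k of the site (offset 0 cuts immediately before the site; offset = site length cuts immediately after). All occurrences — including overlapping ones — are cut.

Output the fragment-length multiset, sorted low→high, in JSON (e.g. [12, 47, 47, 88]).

[2,3,6,6,11,11,11,18]

Per-enzyme occurrences:
  BxoIV (GAGT, off=2): starts [9, 15, 42] → cuts [11, 17, 44]
  YnoV (GTCTAACG, off=8): starts [20, 33, 54] → cuts [28, 41, 62]
  VbrX (GGTCTG, off=4): no sites
  GruI (TGCAG, off=2): starts [3, 28] → cuts [5, 30]

All cut coordinates (distinct, sorted): [5, 11, 17, 28, 30, 41, 44, 62]

Fragments:
  5→11: 6 bp
  11→17: 6 bp
  17→28: 11 bp
  28→30: 2 bp
  30→41: 11 bp
  41→44: 3 bp
  44→62: 18 bp
  62→5 (wrap): 68-62+5 = 11 bp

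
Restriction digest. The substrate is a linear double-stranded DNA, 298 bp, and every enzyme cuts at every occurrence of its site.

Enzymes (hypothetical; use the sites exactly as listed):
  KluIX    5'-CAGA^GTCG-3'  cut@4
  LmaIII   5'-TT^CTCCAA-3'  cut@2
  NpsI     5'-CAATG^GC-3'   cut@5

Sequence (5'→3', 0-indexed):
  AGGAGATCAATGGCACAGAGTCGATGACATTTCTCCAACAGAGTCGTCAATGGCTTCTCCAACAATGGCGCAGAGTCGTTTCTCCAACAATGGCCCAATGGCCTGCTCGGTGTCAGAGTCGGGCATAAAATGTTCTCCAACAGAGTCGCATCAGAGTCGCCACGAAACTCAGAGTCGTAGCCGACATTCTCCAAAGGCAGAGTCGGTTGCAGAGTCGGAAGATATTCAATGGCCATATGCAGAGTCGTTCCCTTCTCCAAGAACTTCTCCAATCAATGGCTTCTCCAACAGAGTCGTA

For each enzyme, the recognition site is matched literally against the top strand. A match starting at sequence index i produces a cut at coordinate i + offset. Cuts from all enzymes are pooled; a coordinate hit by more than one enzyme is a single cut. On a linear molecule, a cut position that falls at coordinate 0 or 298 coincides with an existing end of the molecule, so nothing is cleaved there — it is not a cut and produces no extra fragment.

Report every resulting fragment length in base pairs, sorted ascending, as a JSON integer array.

[4,4,6,7,7,7,8,10,10,10,10,11,11,11,11,12,12,12,12,12,13,13,15,17,17,18,18]

Per-enzyme occurrences:
  KluIX (CAGAGTCG, off=4): starts [15, 38, 70, 113, 140, 151, 169, 197, 209, 239, 288] → cuts [19, 42, 74, 117, 144, 155, 173, 201, 213, 243, 292]
  LmaIII (TTCTCCAA, off=2): starts [30, 54, 79, 132, 186, 252, 264, 280] → cuts [32, 56, 81, 134, 188, 254, 266, 282]
  NpsI (CAATGGC, off=5): starts [7, 47, 62, 87, 95, 226, 273] → cuts [12, 52, 67, 92, 100, 231, 278]

Pooled cuts: [12, 19, 32, 42, 52, 56, 67, 74, 81, 92, 100, 117, 134, 144, 155, 173, 188, 201, 213, 231, 243, 254, 266, 278, 282, 292]

Fragment lengths:
  [0,12): 12 bp
  [12,19): 7 bp
  [19,32): 13 bp
  [32,42): 10 bp
  [42,52): 10 bp
  [52,56): 4 bp
  [56,67): 11 bp
  [67,74): 7 bp
  [74,81): 7 bp
  [81,92): 11 bp
  [92,100): 8 bp
  [100,117): 17 bp
  [117,134): 17 bp
  [134,144): 10 bp
  [144,155): 11 bp
  [155,173): 18 bp
  [173,188): 15 bp
  [188,201): 13 bp
  [201,213): 12 bp
  [213,231): 18 bp
  [231,243): 12 bp
  [243,254): 11 bp
  [254,266): 12 bp
  [266,278): 12 bp
  [278,282): 4 bp
  [282,292): 10 bp
  [292,298): 6 bp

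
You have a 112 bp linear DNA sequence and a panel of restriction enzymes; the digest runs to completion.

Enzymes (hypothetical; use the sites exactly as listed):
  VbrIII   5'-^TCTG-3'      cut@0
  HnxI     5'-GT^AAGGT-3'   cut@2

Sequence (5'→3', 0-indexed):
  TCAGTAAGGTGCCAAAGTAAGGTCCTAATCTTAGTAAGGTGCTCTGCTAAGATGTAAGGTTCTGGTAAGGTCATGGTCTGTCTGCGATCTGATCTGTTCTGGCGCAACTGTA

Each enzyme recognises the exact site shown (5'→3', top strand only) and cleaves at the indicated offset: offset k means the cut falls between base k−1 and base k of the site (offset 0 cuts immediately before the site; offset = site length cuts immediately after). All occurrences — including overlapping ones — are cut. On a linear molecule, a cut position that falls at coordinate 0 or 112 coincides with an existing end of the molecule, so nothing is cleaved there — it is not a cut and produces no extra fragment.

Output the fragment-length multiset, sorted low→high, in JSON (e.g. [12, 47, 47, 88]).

[4,5,5,5,5,6,7,7,10,13,13,15,17]

Scan for sites:
  VbrIII (TCTG, off=0): starts [42, 60, 76, 80, 87, 92, 97] → cuts [42, 60, 76, 80, 87, 92, 97]
  HnxI (GTAAGGT, off=2): starts [3, 16, 33, 53, 64] → cuts [5, 18, 35, 55, 66]

Pooled cuts: [5, 18, 35, 42, 55, 60, 66, 76, 80, 87, 92, 97]

Fragment lengths:
  [0,5): 5 bp
  [5,18): 13 bp
  [18,35): 17 bp
  [35,42): 7 bp
  [42,55): 13 bp
  [55,60): 5 bp
  [60,66): 6 bp
  [66,76): 10 bp
  [76,80): 4 bp
  [80,87): 7 bp
  [87,92): 5 bp
  [92,97): 5 bp
  [97,112): 15 bp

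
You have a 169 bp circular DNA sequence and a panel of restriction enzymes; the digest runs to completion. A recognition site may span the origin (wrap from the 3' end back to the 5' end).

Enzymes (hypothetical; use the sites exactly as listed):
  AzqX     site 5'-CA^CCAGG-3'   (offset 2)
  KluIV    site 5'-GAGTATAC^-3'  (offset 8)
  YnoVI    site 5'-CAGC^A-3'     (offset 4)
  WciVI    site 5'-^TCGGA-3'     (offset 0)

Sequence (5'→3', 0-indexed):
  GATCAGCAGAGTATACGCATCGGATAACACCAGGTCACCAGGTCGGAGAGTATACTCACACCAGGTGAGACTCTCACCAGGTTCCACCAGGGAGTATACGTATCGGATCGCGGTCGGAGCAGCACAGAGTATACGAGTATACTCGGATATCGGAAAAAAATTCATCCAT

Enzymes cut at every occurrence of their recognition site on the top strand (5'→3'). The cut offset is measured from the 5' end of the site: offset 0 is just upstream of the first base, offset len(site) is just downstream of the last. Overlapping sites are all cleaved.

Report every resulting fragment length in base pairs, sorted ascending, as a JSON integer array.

[3,3,5,5,7,8,8,9,10,10,10,11,11,13,13,16,27]

Per-enzyme occurrences:
  AzqX CACCAGG/2: at [27, 35, 58, 74, 84] ⇒ [29, 37, 60, 76, 86]
  KluIV GAGTATAC/8: at [8, 47, 91, 126, 134] ⇒ [16, 55, 99, 134, 142]
  YnoVI CAGCA/4: at [3, 119] ⇒ [7, 123]
  WciVI TCGGA/0: at [19, 42, 102, 113, 142, 149] ⇒ [19, 42, 102, 113, 142, 149]

Pooled cuts: [7, 16, 19, 29, 37, 42, 55, 60, 76, 86, 99, 102, 113, 123, 134, 142, 149]

Fragment lengths:
  7→16: 9 bp
  16→19: 3 bp
  19→29: 10 bp
  29→37: 8 bp
  37→42: 5 bp
  42→55: 13 bp
  55→60: 5 bp
  60→76: 16 bp
  76→86: 10 bp
  86→99: 13 bp
  99→102: 3 bp
  102→113: 11 bp
  113→123: 10 bp
  123→134: 11 bp
  134→142: 8 bp
  142→149: 7 bp
  149→7 (wrap): 169-149+7 = 27 bp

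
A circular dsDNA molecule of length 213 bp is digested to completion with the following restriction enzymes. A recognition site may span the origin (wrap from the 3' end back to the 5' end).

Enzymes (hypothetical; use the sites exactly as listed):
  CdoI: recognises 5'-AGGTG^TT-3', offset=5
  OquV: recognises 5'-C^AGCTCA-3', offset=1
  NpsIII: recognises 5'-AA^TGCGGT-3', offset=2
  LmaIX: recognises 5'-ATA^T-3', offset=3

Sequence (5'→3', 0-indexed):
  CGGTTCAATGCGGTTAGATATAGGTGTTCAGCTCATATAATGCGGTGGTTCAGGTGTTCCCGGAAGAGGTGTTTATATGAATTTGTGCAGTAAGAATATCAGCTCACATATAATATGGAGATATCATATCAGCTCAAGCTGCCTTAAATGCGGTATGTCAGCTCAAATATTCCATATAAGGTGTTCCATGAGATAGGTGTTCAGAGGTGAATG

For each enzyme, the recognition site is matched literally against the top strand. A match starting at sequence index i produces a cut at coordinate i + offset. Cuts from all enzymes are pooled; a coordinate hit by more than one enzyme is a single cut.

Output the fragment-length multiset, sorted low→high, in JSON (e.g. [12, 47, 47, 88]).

Scan for sites:
  CdoI AGGTGTT/5: at [21, 51, 66, 178, 194] ⇒ [26, 56, 71, 183, 199]
  OquV CAGCTCA/1: at [28, 99, 129, 158] ⇒ [29, 100, 130, 159]
  NpsIII AATGCGGT/2: at [6, 38, 146, 209] ⇒ [8, 40, 148, 211]
  LmaIX ATAT/3: at [17, 34, 74, 95, 107, 112, 120, 125, 166, 173] ⇒ [20, 37, 77, 98, 110, 115, 123, 128, 169, 176]

All cut coordinates (distinct, sorted): [8, 20, 26, 29, 37, 40, 56, 71, 77, 98, 100, 110, 115, 123, 128, 130, 148, 159, 169, 176, 183, 199, 211]

Fragments:
  8→20: 12 bp
  20→26: 6 bp
  26→29: 3 bp
  29→37: 8 bp
  37→40: 3 bp
  40→56: 16 bp
  56→71: 15 bp
  71→77: 6 bp
  77→98: 21 bp
  98→100: 2 bp
  100→110: 10 bp
  110→115: 5 bp
  115→123: 8 bp
  123→128: 5 bp
  128→130: 2 bp
  130→148: 18 bp
  148→159: 11 bp
  159→169: 10 bp
  169→176: 7 bp
  176→183: 7 bp
  183→199: 16 bp
  199→211: 12 bp
  211→8 (wrap): 213-211+8 = 10 bp

[2,2,3,3,5,5,6,6,7,7,8,8,10,10,10,11,12,12,15,16,16,18,21]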